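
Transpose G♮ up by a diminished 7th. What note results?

G up a major seventh is F#, so the target letter is F.
From G, a diminished seventh is 9 semitones up: Fb.

Fb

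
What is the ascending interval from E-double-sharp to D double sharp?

The letter names run E→D, a span of 6 letter steps, so the interval is some kind of seventh.
E## to D## is 10 semitones. A major seventh is 11, so 10 makes it minor.

minor seventh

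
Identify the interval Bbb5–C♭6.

major second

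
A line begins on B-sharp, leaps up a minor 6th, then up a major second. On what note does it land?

A#

A minor sixth up from B# is G# (letter G, 8 semitones up).
A major second up from G# is A# (letter A, 2 semitones up).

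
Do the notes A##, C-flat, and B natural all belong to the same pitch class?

A## is pitch class 11; Cb is pitch class 11; B is pitch class 11.
All spellings map to pitch class 11, so they are enharmonically equivalent.

Yes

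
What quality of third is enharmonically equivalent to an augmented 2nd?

minor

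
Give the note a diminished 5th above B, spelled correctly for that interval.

F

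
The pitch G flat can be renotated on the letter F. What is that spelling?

Gb is pitch class 6. The letter F alone is pitch class 5.
To reach pitch class 6 from F requires an offset of +1 semitone, i.e. sharp: F#.

F#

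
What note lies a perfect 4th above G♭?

Cb

A fourth above G lands on the letter C.
A perfect fourth spans 5 semitones, so Gb moves to pitch class 11. On the letter C that is Cb.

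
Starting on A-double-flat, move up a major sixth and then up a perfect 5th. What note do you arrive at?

A major sixth up from Abb is Fb (letter F, 9 semitones up).
A perfect fifth up from Fb is Cb (letter C, 7 semitones up).

Cb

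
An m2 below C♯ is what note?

C down a major second is Bb, so the target letter is B.
From C#, a minor second is 1 semitone down: B#.

B#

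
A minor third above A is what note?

A third above A lands on the letter C.
A minor third spans 3 semitones, so A moves to pitch class 0. On the letter C that is C.

C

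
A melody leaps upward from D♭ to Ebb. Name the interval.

minor second

The letter names run D→E, a span of 1 letter step, so the interval is some kind of second.
Db to Ebb is 1 semitone. A major second is 2, so 1 makes it minor.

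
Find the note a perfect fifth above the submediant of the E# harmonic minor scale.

The submediant of E# harmonic minor is C#.
A perfect fifth (7 semitones) above C# lands on the letter G, giving G#.

G#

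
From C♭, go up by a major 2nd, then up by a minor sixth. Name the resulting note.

A major second up from Cb is Db (letter D, 2 semitones up).
A minor sixth up from Db is Bbb (letter B, 8 semitones up).

Bbb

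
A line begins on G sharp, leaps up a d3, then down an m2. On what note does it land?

A diminished third up from G# is Bb (letter B, 2 semitones up).
A minor second down from Bb is A (letter A, 1 semitone down).

A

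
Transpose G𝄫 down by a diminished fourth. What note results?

Db

G down a perfect fourth is D, so the target letter is D.
From Gbb, a diminished fourth is 4 semitones down: Db.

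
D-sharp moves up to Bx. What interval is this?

augmented sixth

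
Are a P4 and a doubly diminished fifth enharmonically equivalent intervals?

A perfect fourth spans 5 semitones; a doubly diminished fifth spans 5.
They are enharmonically equivalent.

Yes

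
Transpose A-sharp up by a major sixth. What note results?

F##

A up a major sixth is F#, so the target letter is F.
From A#, a major sixth is 9 semitones up: F##.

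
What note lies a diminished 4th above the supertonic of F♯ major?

C

The supertonic of F# major is G#.
A diminished fourth (4 semitones) above G# lands on the letter C, giving C.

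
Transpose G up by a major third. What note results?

G up a major third is B, so the target letter is B.
From G, a major third is 4 semitones up: B.

B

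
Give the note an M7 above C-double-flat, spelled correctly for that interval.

A seventh above C lands on the letter B.
A major seventh spans 11 semitones, so Cbb moves to pitch class 9. On the letter B that is Bbb.

Bbb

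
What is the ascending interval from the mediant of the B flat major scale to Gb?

diminished fourth

The mediant of Bb major is D.
D up to Gb: letters D→G make it a fourth; 4 semitones makes it diminished.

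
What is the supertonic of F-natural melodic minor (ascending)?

The F melodic minor (ascending) scale runs F G Ab Bb C D E.
Degree 2 is G.

G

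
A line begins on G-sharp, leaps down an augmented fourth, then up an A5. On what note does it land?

An augmented fourth down from G# is D (letter D, 6 semitones down).
An augmented fifth up from D is A# (letter A, 8 semitones up).

A#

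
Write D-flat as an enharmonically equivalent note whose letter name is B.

B##

Db is pitch class 1. The letter B alone is pitch class 11.
To reach pitch class 1 from B requires an offset of +2 semitones, i.e. double sharp: B##.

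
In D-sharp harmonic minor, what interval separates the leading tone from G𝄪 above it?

The leading tone of D# harmonic minor is C##.
C## up to G##: letters C→G make it a fifth; 7 semitones makes it perfect.

perfect fifth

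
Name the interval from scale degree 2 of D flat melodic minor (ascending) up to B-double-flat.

diminished fifth

Scale degree 2 of Db melodic minor (ascending) is Eb.
Eb up to Bbb: letters E→B make it a fifth; 6 semitones makes it diminished.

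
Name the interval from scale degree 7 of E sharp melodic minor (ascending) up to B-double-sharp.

major sixth

Scale degree 7 of E# melodic minor (ascending) is D##.
D## up to B##: letters D→B make it a sixth; 9 semitones makes it major.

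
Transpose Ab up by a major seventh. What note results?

G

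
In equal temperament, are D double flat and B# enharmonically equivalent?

Dbb = pitch class 0 and B# = pitch class 0 — the same pitch class, so they are enharmonic equivalents.

Yes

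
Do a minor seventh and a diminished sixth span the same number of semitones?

No

A minor seventh spans 10 semitones; a diminished sixth spans 7.
The spans differ, so they are not enharmonic equivalents.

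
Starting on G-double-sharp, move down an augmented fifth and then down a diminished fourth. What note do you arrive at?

G##

An augmented fifth down from G## is C# (letter C, 8 semitones down).
A diminished fourth down from C# is G## (letter G, 4 semitones down).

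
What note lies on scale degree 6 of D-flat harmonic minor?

The Db harmonic minor scale runs Db Eb Fb Gb Ab Bbb C.
Degree 6 is Bbb.

Bbb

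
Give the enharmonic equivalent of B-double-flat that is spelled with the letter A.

A

Plain A sits at the same pitch as Bbb, so on the letter A the same pitch needs a natural: A.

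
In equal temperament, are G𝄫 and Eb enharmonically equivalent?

No

Gbb is pitch class 5; Eb is pitch class 3.
The pitch classes differ (5 vs. 3), so they are not enharmonic equivalents.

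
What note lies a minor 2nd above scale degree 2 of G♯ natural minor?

B

Scale degree 2 of G# natural minor is A#.
A minor second (1 semitone) above A# lands on the letter B, giving B.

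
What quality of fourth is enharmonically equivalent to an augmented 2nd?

An augmented second spans 3 semitones.
A fourth spanning 3 semitones is doubly diminished (the perfect fourth is 5).

doubly diminished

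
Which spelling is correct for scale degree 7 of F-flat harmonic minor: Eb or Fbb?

Each scale degree takes a distinct letter name. Degree 7 of a scale on F must use the letter E.
Eb and Fbb are enharmonically the same pitch, but only Eb uses the letter E, so it is the correct spelling here.

Eb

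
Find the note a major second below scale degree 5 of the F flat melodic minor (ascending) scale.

Bbb

Scale degree 5 of Fb melodic minor (ascending) is Cb.
A major second (2 semitones) below Cb lands on the letter B, giving Bbb.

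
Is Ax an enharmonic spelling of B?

Yes

A## = pitch class 11 and B = pitch class 11 — the same pitch class, so they are enharmonic equivalents.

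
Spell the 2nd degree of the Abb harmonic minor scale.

The Abb harmonic minor scale runs Abb Bbb Cbb Dbb Ebb Fbb Gb.
Degree 2 is Bbb.

Bbb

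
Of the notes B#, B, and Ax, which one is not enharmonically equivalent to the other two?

In 12-tone equal temperament, enharmonic equivalents share a pitch class. B# is pitch class 0; B is pitch class 11; A## is pitch class 11.
B and A## share pitch class 11, while B# is pitch class 0.

B#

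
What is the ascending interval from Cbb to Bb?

The letter names run C→B, a span of 6 letter steps, so the interval is some kind of seventh.
Cbb to Bb is 12 semitones. A major seventh is 11, so 12 makes it augmented.

augmented seventh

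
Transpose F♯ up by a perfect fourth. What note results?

B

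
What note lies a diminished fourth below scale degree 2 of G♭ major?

Scale degree 2 of Gb major is Ab.
A diminished fourth (4 semitones) below Ab lands on the letter E, giving E.

E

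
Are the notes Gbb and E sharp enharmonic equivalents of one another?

Yes

Gbb is pitch class 5; E# is pitch class 5.
All spellings map to pitch class 5, so they are enharmonically equivalent.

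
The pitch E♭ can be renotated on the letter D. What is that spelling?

D#

Plain D sits 1 semitone below Eb, so on the letter D the same pitch needs a sharp: D#.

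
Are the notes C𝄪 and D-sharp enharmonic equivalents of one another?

No

Two spellings are enharmonically equivalent only if they share a pitch class.
Here C## → 2, D# → 3; 2 ≠ 3, so they are not.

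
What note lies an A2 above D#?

A second above D lands on the letter E.
An augmented second spans 3 semitones, so D# moves to pitch class 6. On the letter E that is E##.

E##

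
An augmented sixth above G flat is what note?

A sixth above G lands on the letter E.
An augmented sixth spans 10 semitones, so Gb moves to pitch class 4. On the letter E that is E.

E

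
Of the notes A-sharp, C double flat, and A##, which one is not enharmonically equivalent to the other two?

In 12-tone equal temperament, enharmonic equivalents share a pitch class. A# is pitch class 10; Cbb is pitch class 10; A## is pitch class 11.
A# and Cbb share pitch class 10, while A## is pitch class 11.

A##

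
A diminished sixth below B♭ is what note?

D#

B down a major sixth is D, so the target letter is D.
From Bb, a diminished sixth is 7 semitones down: D#.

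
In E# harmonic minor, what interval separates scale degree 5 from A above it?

Scale degree 5 of E# harmonic minor is B#.
B# up to A: letters B→A make it a seventh; 9 semitones makes it diminished.

diminished seventh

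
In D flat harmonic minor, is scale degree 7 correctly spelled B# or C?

C

Each scale degree takes a distinct letter name. Degree 7 of a scale on D must use the letter C.
C and B# are enharmonically the same pitch, but only C uses the letter C, so it is the correct spelling here.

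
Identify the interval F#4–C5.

diminished fifth

Counting letters F–G–A–B–C gives a fifth.
F#→C = 6 semitones, 1 narrower than the perfect fifth (7), so diminished.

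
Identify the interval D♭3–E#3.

Counting letters D–E gives a second.
Db→E# = 4 semitones, 2 wider than the major second (2), so doubly augmented.

doubly augmented second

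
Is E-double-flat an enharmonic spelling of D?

Yes

Ebb is pitch class 2; D is pitch class 2.
All spellings map to pitch class 2, so they are enharmonically equivalent.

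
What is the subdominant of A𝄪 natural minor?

The A## natural minor scale runs A## B## C## D## E## F## G##.
Degree 4 is D##.

D##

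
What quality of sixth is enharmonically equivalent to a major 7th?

doubly augmented

A major seventh spans 11 semitones.
A sixth spanning 11 semitones is doubly augmented (the major sixth is 9).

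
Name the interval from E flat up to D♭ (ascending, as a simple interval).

Counting letters E–F–G–A–B–C–D gives a seventh.
Eb→Db = 10 semitones, 1 narrower than the major seventh (11), so minor.

minor seventh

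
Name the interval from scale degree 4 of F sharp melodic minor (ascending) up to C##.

augmented second

Scale degree 4 of F# melodic minor (ascending) is B.
B up to C##: letters B→C make it a second; 3 semitones makes it augmented.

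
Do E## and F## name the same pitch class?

Two spellings are enharmonically equivalent only if they share a pitch class.
Here E## → 6, F## → 7; 6 ≠ 7, so they are not.

No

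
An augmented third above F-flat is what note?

A

A third above F lands on the letter A.
An augmented third spans 5 semitones, so Fb moves to pitch class 9. On the letter A that is A.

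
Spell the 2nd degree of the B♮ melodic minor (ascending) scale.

Degree 2 takes the letter 1 step above B, which is C.
In melodic minor (ascending), degree 2 sits 2 semitones above the tonic. B + 2 semitones is pitch class 1, spelled on C as C#.

C#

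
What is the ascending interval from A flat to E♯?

The letter names run A→E, a span of 4 letter steps, so the interval is some kind of fifth.
Ab to E# is 9 semitones. A perfect fifth is 7, so 9 makes it doubly augmented.

doubly augmented fifth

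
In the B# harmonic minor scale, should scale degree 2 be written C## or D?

C##

Each scale degree takes a distinct letter name. Degree 2 of a scale on B must use the letter C.
C## and D are enharmonically the same pitch, but only C## uses the letter C, so it is the correct spelling here.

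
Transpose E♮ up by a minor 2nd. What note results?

F

E up a major second is F#, so the target letter is F.
From E, a minor second is 1 semitone up: F.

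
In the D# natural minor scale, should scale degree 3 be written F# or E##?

F#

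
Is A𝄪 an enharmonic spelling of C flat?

A## = pitch class 11 and Cb = pitch class 11 — the same pitch class, so they are enharmonic equivalents.

Yes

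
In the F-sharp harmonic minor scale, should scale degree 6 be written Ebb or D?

D

Each scale degree takes a distinct letter name. Degree 6 of a scale on F must use the letter D.
D and Ebb are enharmonically the same pitch, but only D uses the letter D, so it is the correct spelling here.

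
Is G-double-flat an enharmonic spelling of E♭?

Gbb is pitch class 5; Eb is pitch class 3.
The pitch classes differ (5 vs. 3), so they are not enharmonic equivalents.

No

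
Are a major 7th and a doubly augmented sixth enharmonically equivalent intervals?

Yes

A major seventh spans 11 semitones; a doubly augmented sixth spans 11.
They are enharmonically equivalent.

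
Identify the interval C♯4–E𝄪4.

The letter names run C→E, a span of 2 letter steps, so the interval is some kind of third.
C# to E## is 5 semitones. A major third is 4, so 5 makes it augmented.

augmented third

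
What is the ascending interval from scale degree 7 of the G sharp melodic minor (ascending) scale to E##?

major seventh

Scale degree 7 of G# melodic minor (ascending) is F##.
F## up to E##: letters F→E make it a seventh; 11 semitones makes it major.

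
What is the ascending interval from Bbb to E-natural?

Counting letters B–C–D–E gives a fourth.
Bbb→E = 7 semitones, 2 wider than the perfect fourth (5), so doubly augmented.

doubly augmented fourth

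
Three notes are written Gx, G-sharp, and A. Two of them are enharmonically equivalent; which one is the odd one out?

G#

In 12-tone equal temperament, enharmonic equivalents share a pitch class. G## is pitch class 9; G# is pitch class 8; A is pitch class 9.
G## and A share pitch class 9, while G# is pitch class 8.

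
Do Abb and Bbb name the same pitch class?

No

Abb is pitch class 7; Bbb is pitch class 9.
The pitch classes differ (7 vs. 9), so they are not enharmonic equivalents.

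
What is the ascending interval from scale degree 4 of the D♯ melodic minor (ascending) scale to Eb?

diminished sixth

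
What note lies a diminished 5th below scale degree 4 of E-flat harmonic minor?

Scale degree 4 of Eb harmonic minor is Ab.
A diminished fifth (6 semitones) below Ab lands on the letter D, giving D.

D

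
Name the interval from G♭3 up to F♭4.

minor seventh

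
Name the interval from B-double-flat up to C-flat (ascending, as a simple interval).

major second

The letter names run B→C, a span of 1 letter step, so the interval is some kind of second.
Bbb to Cb is 2 semitones. A major second is 2, so 2 makes it major.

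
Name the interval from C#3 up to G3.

diminished fifth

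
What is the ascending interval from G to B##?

doubly augmented third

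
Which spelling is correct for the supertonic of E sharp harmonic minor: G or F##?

Each scale degree takes a distinct letter name. Degree 2 of a scale on E must use the letter F.
F## and G are enharmonically the same pitch, but only F## uses the letter F, so it is the correct spelling here.

F##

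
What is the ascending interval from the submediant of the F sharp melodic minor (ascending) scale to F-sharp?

The submediant of F# melodic minor (ascending) is D#.
D# up to F#: letters D→F make it a third; 3 semitones makes it minor.

minor third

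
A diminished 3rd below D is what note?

B#

D down a major third is Bb, so the target letter is B.
From D, a diminished third is 2 semitones down: B#.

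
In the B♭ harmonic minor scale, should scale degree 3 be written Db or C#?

Each scale degree takes a distinct letter name. Degree 3 of a scale on B must use the letter D.
Db and C# are enharmonically the same pitch, but only Db uses the letter D, so it is the correct spelling here.

Db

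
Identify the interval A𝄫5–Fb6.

Counting letters A–B–C–D–E–F gives a sixth.
Abb→Fb = 9 semitones, exactly the major sixth.

major sixth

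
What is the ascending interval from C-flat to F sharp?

Counting letters C–D–E–F gives a fourth.
Cb→F# = 7 semitones, 2 wider than the perfect fourth (5), so doubly augmented.

doubly augmented fourth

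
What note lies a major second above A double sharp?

B##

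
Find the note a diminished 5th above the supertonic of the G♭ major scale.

The supertonic of Gb major is Ab.
A diminished fifth (6 semitones) above Ab lands on the letter E, giving Ebb.

Ebb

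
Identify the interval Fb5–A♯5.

The letter names run F→A, a span of 2 letter steps, so the interval is some kind of third.
Fb to A# is 6 semitones. A major third is 4, so 6 makes it doubly augmented.

doubly augmented third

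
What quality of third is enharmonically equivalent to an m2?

A minor second spans 1 semitone.
A third spanning 1 semitone is doubly diminished (the major third is 4).

doubly diminished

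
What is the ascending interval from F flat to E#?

The letter names run F→E, a span of 6 letter steps, so the interval is some kind of seventh.
Fb to E# is 13 semitones. A major seventh is 11, so 13 makes it doubly augmented.

doubly augmented seventh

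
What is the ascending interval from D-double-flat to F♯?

doubly augmented third

The letter names run D→F, a span of 2 letter steps, so the interval is some kind of third.
Dbb to F# is 6 semitones. A major third is 4, so 6 makes it doubly augmented.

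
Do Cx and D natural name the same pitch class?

C## = pitch class 2 and D = pitch class 2 — the same pitch class, so they are enharmonic equivalents.

Yes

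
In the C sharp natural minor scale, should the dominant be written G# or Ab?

G#

Each scale degree takes a distinct letter name. Degree 5 of a scale on C must use the letter G.
G# and Ab are enharmonically the same pitch, but only G# uses the letter G, so it is the correct spelling here.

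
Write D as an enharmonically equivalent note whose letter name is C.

C##

D is pitch class 2. The letter C alone is pitch class 0.
To reach pitch class 2 from C requires an offset of +2 semitones, i.e. double sharp: C##.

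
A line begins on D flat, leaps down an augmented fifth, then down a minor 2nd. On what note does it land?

An augmented fifth down from Db is Gbb (letter G, 8 semitones down).
A minor second down from Gbb is Fb (letter F, 1 semitone down).

Fb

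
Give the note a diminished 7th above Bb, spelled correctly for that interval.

A seventh above B lands on the letter A.
A diminished seventh spans 9 semitones, so Bb moves to pitch class 7. On the letter A that is Abb.

Abb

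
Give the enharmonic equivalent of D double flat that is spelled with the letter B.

Plain B sits 1 semitone below Dbb, so on the letter B the same pitch needs a sharp: B#.

B#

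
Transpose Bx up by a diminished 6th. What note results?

G#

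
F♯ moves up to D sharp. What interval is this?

major sixth

The letter names run F→D, a span of 5 letter steps, so the interval is some kind of sixth.
F# to D# is 9 semitones. A major sixth is 9, so 9 makes it major.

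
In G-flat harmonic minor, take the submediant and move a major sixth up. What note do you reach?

Cb

The submediant of Gb harmonic minor is Ebb.
A major sixth (9 semitones) above Ebb lands on the letter C, giving Cb.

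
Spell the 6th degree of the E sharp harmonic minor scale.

The E# harmonic minor scale runs E# F## G# A# B# C# D##.
Degree 6 is C#.

C#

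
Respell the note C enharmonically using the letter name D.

C is pitch class 0. The letter D alone is pitch class 2.
To reach pitch class 0 from D requires an offset of -2 semitones, i.e. double flat: Dbb.

Dbb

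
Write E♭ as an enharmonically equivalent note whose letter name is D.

Eb is pitch class 3. The letter D alone is pitch class 2.
To reach pitch class 3 from D requires an offset of +1 semitone, i.e. sharp: D#.

D#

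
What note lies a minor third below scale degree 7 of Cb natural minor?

Gb

Scale degree 7 of Cb natural minor is Bbb.
A minor third (3 semitones) below Bbb lands on the letter G, giving Gb.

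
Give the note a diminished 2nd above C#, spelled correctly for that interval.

A second above C lands on the letter D.
A diminished second spans 0 semitones, so C# moves to pitch class 1. On the letter D that is Db.

Db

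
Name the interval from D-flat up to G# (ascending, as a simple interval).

doubly augmented fourth

Counting letters D–E–F–G gives a fourth.
Db→G# = 7 semitones, 2 wider than the perfect fourth (5), so doubly augmented.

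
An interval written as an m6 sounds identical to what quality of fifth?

A minor sixth spans 8 semitones.
A fifth spanning 8 semitones is augmented (the perfect fifth is 7).

augmented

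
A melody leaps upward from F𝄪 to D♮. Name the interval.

The letter names run F→D, a span of 5 letter steps, so the interval is some kind of sixth.
F## to D is 7 semitones. A major sixth is 9, so 7 makes it diminished.

diminished sixth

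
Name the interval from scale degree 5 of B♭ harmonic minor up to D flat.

minor sixth

Scale degree 5 of Bb harmonic minor is F.
F up to Db: letters F→D make it a sixth; 8 semitones makes it minor.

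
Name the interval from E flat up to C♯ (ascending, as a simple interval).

The letter names run E→C, a span of 5 letter steps, so the interval is some kind of sixth.
Eb to C# is 10 semitones. A major sixth is 9, so 10 makes it augmented.

augmented sixth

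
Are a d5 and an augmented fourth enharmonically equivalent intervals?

A diminished fifth spans 6 semitones; an augmented fourth spans 6.
They are enharmonically equivalent.

Yes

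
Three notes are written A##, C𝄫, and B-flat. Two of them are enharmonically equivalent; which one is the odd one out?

In 12-tone equal temperament, enharmonic equivalents share a pitch class. A## is pitch class 11; Cbb is pitch class 10; Bb is pitch class 10.
Cbb and Bb share pitch class 10, while A## is pitch class 11.

A##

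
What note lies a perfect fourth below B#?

F##

B down a perfect fourth is F#, so the target letter is F.
From B#, a perfect fourth is 5 semitones down: F##.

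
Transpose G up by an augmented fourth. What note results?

G up a perfect fourth is C, so the target letter is C.
From G, an augmented fourth is 6 semitones up: C#.

C#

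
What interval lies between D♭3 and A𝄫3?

diminished fifth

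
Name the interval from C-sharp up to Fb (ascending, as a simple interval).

doubly diminished fourth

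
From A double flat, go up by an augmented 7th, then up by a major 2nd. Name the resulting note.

An augmented seventh up from Abb is G (letter G, 12 semitones up).
A major second up from G is A (letter A, 2 semitones up).

A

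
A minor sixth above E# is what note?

C#

A sixth above E lands on the letter C.
A minor sixth spans 8 semitones, so E# moves to pitch class 1. On the letter C that is C#.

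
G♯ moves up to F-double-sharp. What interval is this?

major seventh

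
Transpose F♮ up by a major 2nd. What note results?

G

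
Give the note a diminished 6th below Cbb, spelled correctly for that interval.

Eb

A sixth below C lands on the letter E.
A diminished sixth spans 7 semitones, so Cbb moves to pitch class 3. On the letter E that is Eb.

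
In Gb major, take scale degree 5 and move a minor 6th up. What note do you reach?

Bbb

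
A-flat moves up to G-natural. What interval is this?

major seventh

Counting letters A–B–C–D–E–F–G gives a seventh.
Ab→G = 11 semitones, exactly the major seventh.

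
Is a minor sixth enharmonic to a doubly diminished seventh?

Yes

A minor sixth spans 8 semitones; a doubly diminished seventh spans 8.
They are enharmonically equivalent.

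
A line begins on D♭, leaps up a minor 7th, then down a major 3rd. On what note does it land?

Abb

A minor seventh up from Db is Cb (letter C, 10 semitones up).
A major third down from Cb is Abb (letter A, 4 semitones down).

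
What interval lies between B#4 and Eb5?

doubly diminished fourth

Counting letters B–C–D–E gives a fourth.
B#→Eb = 3 semitones, 2 narrower than the perfect fourth (5), so doubly diminished.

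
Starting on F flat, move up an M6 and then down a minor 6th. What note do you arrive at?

A major sixth up from Fb is Db (letter D, 9 semitones up).
A minor sixth down from Db is F (letter F, 8 semitones down).

F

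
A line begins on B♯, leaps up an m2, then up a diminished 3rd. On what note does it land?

A minor second up from B# is C# (letter C, 1 semitone up).
A diminished third up from C# is Eb (letter E, 2 semitones up).

Eb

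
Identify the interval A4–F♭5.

diminished sixth

The letter names run A→F, a span of 5 letter steps, so the interval is some kind of sixth.
A to Fb is 7 semitones. A major sixth is 9, so 7 makes it diminished.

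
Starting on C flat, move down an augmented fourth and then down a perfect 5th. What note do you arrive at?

Cbb

An augmented fourth down from Cb is Gbb (letter G, 6 semitones down).
A perfect fifth down from Gbb is Cbb (letter C, 7 semitones down).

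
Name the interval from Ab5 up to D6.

augmented fourth

The letter names run A→D, a span of 3 letter steps, so the interval is some kind of fourth.
Ab to D is 6 semitones. A perfect fourth is 5, so 6 makes it augmented.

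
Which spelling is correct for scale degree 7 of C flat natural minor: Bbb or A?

Bbb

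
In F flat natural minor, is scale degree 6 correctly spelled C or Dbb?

Dbb

Each scale degree takes a distinct letter name. Degree 6 of a scale on F must use the letter D.
Dbb and C are enharmonically the same pitch, but only Dbb uses the letter D, so it is the correct spelling here.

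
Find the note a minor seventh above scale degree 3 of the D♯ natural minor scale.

Scale degree 3 of D# natural minor is F#.
A minor seventh (10 semitones) above F# lands on the letter E, giving E.

E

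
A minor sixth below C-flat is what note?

C down a major sixth is Eb, so the target letter is E.
From Cb, a minor sixth is 8 semitones down: Eb.

Eb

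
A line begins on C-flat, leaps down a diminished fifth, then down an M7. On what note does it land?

A diminished fifth down from Cb is F (letter F, 6 semitones down).
A major seventh down from F is Gb (letter G, 11 semitones down).

Gb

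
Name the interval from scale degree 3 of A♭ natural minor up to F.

augmented fourth

Scale degree 3 of Ab natural minor is Cb.
Cb up to F: letters C→F make it a fourth; 6 semitones makes it augmented.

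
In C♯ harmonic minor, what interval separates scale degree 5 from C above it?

Scale degree 5 of C# harmonic minor is G#.
G# up to C: letters G→C make it a fourth; 4 semitones makes it diminished.

diminished fourth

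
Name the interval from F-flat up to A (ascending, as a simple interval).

The letter names run F→A, a span of 2 letter steps, so the interval is some kind of third.
Fb to A is 5 semitones. A major third is 4, so 5 makes it augmented.

augmented third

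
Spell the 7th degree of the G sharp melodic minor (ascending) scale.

Degree 7 takes the letter 6 steps above G, which is F.
In melodic minor (ascending), degree 7 sits 11 semitones above the tonic. G# + 11 semitones is pitch class 7, spelled on F as F##.

F##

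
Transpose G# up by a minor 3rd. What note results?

B

A third above G lands on the letter B.
A minor third spans 3 semitones, so G# moves to pitch class 11. On the letter B that is B.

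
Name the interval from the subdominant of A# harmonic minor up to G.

The subdominant of A# harmonic minor is D#.
D# up to G: letters D→G make it a fourth; 4 semitones makes it diminished.

diminished fourth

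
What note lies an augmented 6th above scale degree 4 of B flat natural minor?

Scale degree 4 of Bb natural minor is Eb.
An augmented sixth (10 semitones) above Eb lands on the letter C, giving C#.

C#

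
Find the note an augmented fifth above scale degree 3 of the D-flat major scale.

C#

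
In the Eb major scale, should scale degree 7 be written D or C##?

D

Each scale degree takes a distinct letter name. Degree 7 of a scale on E must use the letter D.
D and C## are enharmonically the same pitch, but only D uses the letter D, so it is the correct spelling here.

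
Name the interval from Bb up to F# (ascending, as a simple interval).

augmented fifth

Counting letters B–C–D–E–F gives a fifth.
Bb→F# = 8 semitones, 1 wider than the perfect fifth (7), so augmented.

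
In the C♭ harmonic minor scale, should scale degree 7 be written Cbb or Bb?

Each scale degree takes a distinct letter name. Degree 7 of a scale on C must use the letter B.
Bb and Cbb are enharmonically the same pitch, but only Bb uses the letter B, so it is the correct spelling here.

Bb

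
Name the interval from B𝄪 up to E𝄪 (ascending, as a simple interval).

Counting letters B–C–D–E gives a fourth.
B##→E## = 5 semitones, exactly the perfect fourth.

perfect fourth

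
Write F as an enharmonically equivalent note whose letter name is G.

Plain G sits 2 semitones above F, so on the letter G the same pitch needs a double flat: Gbb.

Gbb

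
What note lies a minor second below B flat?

A

A second below B lands on the letter A.
A minor second spans 1 semitone, so Bb moves to pitch class 9. On the letter A that is A.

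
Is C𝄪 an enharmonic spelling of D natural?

C## = pitch class 2 and D = pitch class 2 — the same pitch class, so they are enharmonic equivalents.

Yes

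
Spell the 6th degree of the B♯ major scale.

G##

Degree 6 takes the letter 5 steps above B, which is G.
In major, degree 6 sits 9 semitones above the tonic. B# + 9 semitones is pitch class 9, spelled on G as G##.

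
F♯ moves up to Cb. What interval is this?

doubly diminished fifth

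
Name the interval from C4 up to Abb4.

diminished sixth

Counting letters C–D–E–F–G–A gives a sixth.
C→Abb = 7 semitones, 2 narrower than the major sixth (9), so diminished.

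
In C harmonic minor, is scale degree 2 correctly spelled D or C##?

Each scale degree takes a distinct letter name. Degree 2 of a scale on C must use the letter D.
D and C## are enharmonically the same pitch, but only D uses the letter D, so it is the correct spelling here.

D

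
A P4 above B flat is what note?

Eb

B up a perfect fourth is E, so the target letter is E.
From Bb, a perfect fourth is 5 semitones up: Eb.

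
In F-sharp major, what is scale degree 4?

The F# major scale runs F# G# A# B C# D# E#.
Degree 4 is B.

B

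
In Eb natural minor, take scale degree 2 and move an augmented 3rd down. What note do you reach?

Dbb

Scale degree 2 of Eb natural minor is F.
An augmented third (5 semitones) below F lands on the letter D, giving Dbb.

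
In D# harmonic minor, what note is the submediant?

Degree 6 takes the letter 5 steps above D, which is B.
In harmonic minor, degree 6 sits 8 semitones above the tonic. D# + 8 semitones is pitch class 11, spelled on B as B.

B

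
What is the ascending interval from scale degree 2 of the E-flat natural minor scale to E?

major seventh

Scale degree 2 of Eb natural minor is F.
F up to E: letters F→E make it a seventh; 11 semitones makes it major.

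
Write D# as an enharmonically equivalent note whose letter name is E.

D# is pitch class 3. The letter E alone is pitch class 4.
To reach pitch class 3 from E requires an offset of -1 semitone, i.e. flat: Eb.

Eb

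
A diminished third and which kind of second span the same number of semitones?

major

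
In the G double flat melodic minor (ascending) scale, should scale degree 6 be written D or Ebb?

Ebb

Each scale degree takes a distinct letter name. Degree 6 of a scale on G must use the letter E.
Ebb and D are enharmonically the same pitch, but only Ebb uses the letter E, so it is the correct spelling here.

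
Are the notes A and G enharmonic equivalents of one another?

Two spellings are enharmonically equivalent only if they share a pitch class.
Here A → 9, G → 7; 7 ≠ 9, so they are not.

No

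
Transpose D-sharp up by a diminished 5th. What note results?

A

A fifth above D lands on the letter A.
A diminished fifth spans 6 semitones, so D# moves to pitch class 9. On the letter A that is A.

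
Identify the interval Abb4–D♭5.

augmented fourth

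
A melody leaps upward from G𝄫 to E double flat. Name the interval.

major sixth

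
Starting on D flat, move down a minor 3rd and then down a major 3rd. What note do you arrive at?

Gb

A minor third down from Db is Bb (letter B, 3 semitones down).
A major third down from Bb is Gb (letter G, 4 semitones down).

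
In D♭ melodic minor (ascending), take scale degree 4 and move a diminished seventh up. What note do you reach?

Scale degree 4 of Db melodic minor (ascending) is Gb.
A diminished seventh (9 semitones) above Gb lands on the letter F, giving Fbb.

Fbb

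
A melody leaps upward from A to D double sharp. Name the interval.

Counting letters A–B–C–D gives a fourth.
A→D## = 7 semitones, 2 wider than the perfect fourth (5), so doubly augmented.

doubly augmented fourth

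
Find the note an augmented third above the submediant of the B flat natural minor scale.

The submediant of Bb natural minor is Gb.
An augmented third (5 semitones) above Gb lands on the letter B, giving B.

B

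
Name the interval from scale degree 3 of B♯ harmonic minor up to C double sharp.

major seventh

Scale degree 3 of B# harmonic minor is D#.
D# up to C##: letters D→C make it a seventh; 11 semitones makes it major.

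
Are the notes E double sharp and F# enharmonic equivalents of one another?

E## is pitch class 6; F# is pitch class 6.
All spellings map to pitch class 6, so they are enharmonically equivalent.

Yes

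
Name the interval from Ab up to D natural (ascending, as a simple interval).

Counting letters A–B–C–D gives a fourth.
Ab→D = 6 semitones, 1 wider than the perfect fourth (5), so augmented.

augmented fourth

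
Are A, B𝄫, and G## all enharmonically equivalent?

A is pitch class 9; Bbb is pitch class 9; G## is pitch class 9.
All spellings map to pitch class 9, so they are enharmonically equivalent.

Yes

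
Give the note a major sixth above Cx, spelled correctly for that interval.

C up a major sixth is A, so the target letter is A.
From C##, a major sixth is 9 semitones up: A##.

A##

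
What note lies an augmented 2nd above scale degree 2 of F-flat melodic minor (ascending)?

A

Scale degree 2 of Fb melodic minor (ascending) is Gb.
An augmented second (3 semitones) above Gb lands on the letter A, giving A.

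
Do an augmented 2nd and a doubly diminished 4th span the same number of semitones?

An augmented second spans 3 semitones; a doubly diminished fourth spans 3.
They are enharmonically equivalent.

Yes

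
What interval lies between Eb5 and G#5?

The letter names run E→G, a span of 2 letter steps, so the interval is some kind of third.
Eb to G# is 5 semitones. A major third is 4, so 5 makes it augmented.

augmented third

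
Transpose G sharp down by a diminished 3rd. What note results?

E##

G down a major third is Eb, so the target letter is E.
From G#, a diminished third is 2 semitones down: E##.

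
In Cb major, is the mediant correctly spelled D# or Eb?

Eb

Each scale degree takes a distinct letter name. Degree 3 of a scale on C must use the letter E.
Eb and D# are enharmonically the same pitch, but only Eb uses the letter E, so it is the correct spelling here.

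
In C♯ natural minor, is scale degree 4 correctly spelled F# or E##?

F#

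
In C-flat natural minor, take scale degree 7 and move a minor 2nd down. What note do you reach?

Ab

Scale degree 7 of Cb natural minor is Bbb.
A minor second (1 semitone) below Bbb lands on the letter A, giving Ab.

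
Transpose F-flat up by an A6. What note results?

A sixth above F lands on the letter D.
An augmented sixth spans 10 semitones, so Fb moves to pitch class 2. On the letter D that is D.

D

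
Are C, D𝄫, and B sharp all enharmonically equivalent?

C = pitch class 0 and Dbb = pitch class 0 and B# = pitch class 0 — the same pitch class, so they are enharmonic equivalents.

Yes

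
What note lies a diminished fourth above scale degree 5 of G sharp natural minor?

Scale degree 5 of G# natural minor is D#.
A diminished fourth (4 semitones) above D# lands on the letter G, giving G.

G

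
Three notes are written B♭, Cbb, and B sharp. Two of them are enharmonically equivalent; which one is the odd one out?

In 12-tone equal temperament, enharmonic equivalents share a pitch class. Bb is pitch class 10; Cbb is pitch class 10; B# is pitch class 0.
Bb and Cbb share pitch class 10, while B# is pitch class 0.

B#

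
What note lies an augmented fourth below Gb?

G down a perfect fourth is D, so the target letter is D.
From Gb, an augmented fourth is 6 semitones down: Dbb.

Dbb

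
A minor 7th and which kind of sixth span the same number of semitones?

A minor seventh spans 10 semitones.
A sixth spanning 10 semitones is augmented (the major sixth is 9).

augmented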